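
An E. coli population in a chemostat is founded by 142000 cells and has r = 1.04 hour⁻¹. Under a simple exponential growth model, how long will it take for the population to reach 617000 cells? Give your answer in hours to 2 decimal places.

1.41 hours

Set N₀·e^(rt) = 617000: e^(1.04·t) = 617000/142000 = 4.3451.
1.04·t = ln(4.3451) = 1.469, so t = 1.469/1.04 = 1.4125.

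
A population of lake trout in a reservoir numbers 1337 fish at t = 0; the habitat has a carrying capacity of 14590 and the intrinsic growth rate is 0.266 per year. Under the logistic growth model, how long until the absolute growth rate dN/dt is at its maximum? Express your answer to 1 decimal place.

8.6 years

Logistic growth is fastest at N = K/2 = 7295.
A = (K − N₀)/N₀ = 9.9125. Set K/(1 + A·e^(−rt)) = K/2 → A·e^(−rt) = 1.
e^(−0.266t) = 1/9.9125 = 0.100883, so t = ln(9.9125)/0.266 = 2.2938/0.266 = 8.6233.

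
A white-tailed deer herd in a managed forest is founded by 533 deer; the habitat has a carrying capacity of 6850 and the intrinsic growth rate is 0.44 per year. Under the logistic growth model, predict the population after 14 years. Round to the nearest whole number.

A = (K − N₀)/N₀ = (6850 − 533)/533 = 11.852.
N(t) = K/(1 + A·e^(−rt)) = 6850/(1 + 11.852×e^(−0.44×14)).
e^(−6.16) = 0.0021123; denominator = 1 + 11.852×0.0021123 = 1.025.
N = 6850/1.025 = 6682.71.

6683 deer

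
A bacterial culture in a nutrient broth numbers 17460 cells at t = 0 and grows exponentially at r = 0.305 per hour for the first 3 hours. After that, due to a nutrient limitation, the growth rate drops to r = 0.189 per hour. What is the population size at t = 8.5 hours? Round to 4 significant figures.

123300 cells

Phase 1: N(3) = 17460·e^(0.305×3) = 17460·e^0.915 = 43593.7.
Phase 2 runs for 8.5 − 3 = 5.5 hours at r = 0.189.
N(8.5) = 43593.7·e^(0.189×5.5) = 43593.7·e^1.04 = 123274.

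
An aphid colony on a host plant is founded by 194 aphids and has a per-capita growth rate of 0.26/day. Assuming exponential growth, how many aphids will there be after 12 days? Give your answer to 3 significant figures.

4390 aphids

N(t) = N₀·e^(rt) = 194 × e^(0.26×12) = 194 × e^3.12.
e^3.12 ≈ 22.646, so N ≈ 194 × 22.646 = 4393.4.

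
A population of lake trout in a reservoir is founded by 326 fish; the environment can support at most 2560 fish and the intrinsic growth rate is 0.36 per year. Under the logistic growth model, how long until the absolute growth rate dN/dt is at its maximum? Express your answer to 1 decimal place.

5.3 years

Logistic growth is fastest at N = K/2 = 1280.
A = (K − N₀)/N₀ = 6.8528. Set K/(1 + A·e^(−rt)) = K/2 → A·e^(−rt) = 1.
e^(−0.36t) = 1/6.8528 = 0.145927, so t = ln(6.8528)/0.36 = 1.9247/0.36 = 5.3463.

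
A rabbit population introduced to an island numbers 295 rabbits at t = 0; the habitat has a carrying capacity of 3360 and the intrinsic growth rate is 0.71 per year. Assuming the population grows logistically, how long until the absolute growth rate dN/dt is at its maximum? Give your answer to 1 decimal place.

Logistic growth is fastest at N = K/2 = 1680.
A = (K − N₀)/N₀ = 10.39. Set K/(1 + A·e^(−rt)) = K/2 → A·e^(−rt) = 1.
e^(−0.71t) = 1/10.39 = 0.096248, so t = ln(10.39)/0.71 = 2.3408/0.71 = 3.2969.

3.3 years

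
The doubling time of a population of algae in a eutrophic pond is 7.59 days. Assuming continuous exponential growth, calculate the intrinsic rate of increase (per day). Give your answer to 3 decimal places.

r = ln(2)/t_d = 0.6931/7.59 = 0.091324.

0.091 per day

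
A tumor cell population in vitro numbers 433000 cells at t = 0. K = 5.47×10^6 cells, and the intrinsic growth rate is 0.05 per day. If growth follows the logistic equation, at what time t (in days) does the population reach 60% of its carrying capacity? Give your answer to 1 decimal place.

57.2 days

A = (K − N₀)/N₀ = (5.47×10^6 − 433000)/433000 = 11.633.
Solve 5.47×10^6/(1 + 11.633·e^(−0.05t)) = 3.282×10^6: 1 + 11.633·e^(−0.05t) = 1.6667, so e^(−0.05t) = 0.0573092.
−0.05·t = ln(0.0573092) = -2.8593, so t = 2.8593/0.05 = 57.186.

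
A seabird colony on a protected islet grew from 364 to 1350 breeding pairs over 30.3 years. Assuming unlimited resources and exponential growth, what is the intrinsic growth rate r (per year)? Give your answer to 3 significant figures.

From N(t) = N₀·e^(rt): e^(r·30.3) = 1350/364 = 3.7088.
r·30.3 = ln(3.7088) = 1.3107, so r = 1.3107/30.3 = 0.043258.

0.0433 per year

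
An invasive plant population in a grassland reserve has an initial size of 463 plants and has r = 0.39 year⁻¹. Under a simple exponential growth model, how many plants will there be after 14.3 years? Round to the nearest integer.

N(t) = N₀·e^(rt) = 463 × e^(0.39×14.3) = 463 × e^5.577.
e^5.577 ≈ 264.28, so N ≈ 463 × 264.28 = 122361.

122361 plants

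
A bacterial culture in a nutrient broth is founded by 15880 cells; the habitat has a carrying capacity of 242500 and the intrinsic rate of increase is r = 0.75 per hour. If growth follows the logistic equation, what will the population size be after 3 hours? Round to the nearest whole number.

96840 cells

A = (K − N₀)/N₀ = (242500 − 15880)/15880 = 14.271.
N(t) = K/(1 + A·e^(−rt)) = 242500/(1 + 14.271×e^(−0.75×3)).
e^(−2.25) = 0.1054; denominator = 1 + 14.271×0.1054 = 2.5041.
N = 242500/2.5041 = 96840.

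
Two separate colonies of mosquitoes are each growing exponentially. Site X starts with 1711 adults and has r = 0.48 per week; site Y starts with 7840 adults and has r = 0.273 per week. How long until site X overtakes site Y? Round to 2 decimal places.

7.35 weeks

Set 1711·e^(0.48t) = 7840·e^(0.273t).
e^((0.48 − 0.273)t) = 7840/1711 → e^(0.207·t) = 4.5821.
0.207·t = ln(4.5821) = 1.5222, so t = 1.5222/0.207 = 7.3534.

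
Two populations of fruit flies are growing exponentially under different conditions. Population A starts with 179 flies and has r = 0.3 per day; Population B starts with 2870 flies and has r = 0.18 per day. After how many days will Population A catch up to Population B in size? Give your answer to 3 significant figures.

23.1 days

Set 179·e^(0.3t) = 2870·e^(0.18t).
e^((0.3 − 0.18)t) = 2870/179 → e^(0.12·t) = 16.034.
0.12·t = ln(16.034) = 2.7747, so t = 2.7747/0.12 = 23.122.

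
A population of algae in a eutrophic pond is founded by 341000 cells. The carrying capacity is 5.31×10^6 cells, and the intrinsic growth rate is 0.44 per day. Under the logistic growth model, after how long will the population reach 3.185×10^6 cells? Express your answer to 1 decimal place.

A = (K − N₀)/N₀ = (5.31×10^6 − 341000)/341000 = 14.572.
Solve 5.31×10^6/(1 + 14.572·e^(−0.44t)) = 3.185×10^6: 1 + 14.572·e^(−0.44t) = 1.6672, so e^(−0.44t) = 0.0457862.
−0.44·t = ln(0.0457862) = -3.0838, so t = 3.0838/0.44 = 7.0086.

7.0 days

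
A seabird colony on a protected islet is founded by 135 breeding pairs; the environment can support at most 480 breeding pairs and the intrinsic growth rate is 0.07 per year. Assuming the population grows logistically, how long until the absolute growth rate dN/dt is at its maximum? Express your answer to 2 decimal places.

Logistic growth is fastest at N = K/2 = 240.
A = (K − N₀)/N₀ = 2.5556. Set K/(1 + A·e^(−rt)) = K/2 → A·e^(−rt) = 1.
e^(−0.07t) = 1/2.5556 = 0.391304, so t = ln(2.5556)/0.07 = 0.93827/0.07 = 13.404.

13.40 years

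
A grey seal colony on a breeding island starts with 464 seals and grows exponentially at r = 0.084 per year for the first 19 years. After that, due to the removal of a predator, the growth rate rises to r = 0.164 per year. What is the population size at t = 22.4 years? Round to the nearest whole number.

3998 seals

Phase 1: N(19) = 464·e^(0.084×19) = 464·e^1.596 = 2289.03.
Phase 2 runs for 22.4 − 19 = 3.4 years at r = 0.164.
N(22.4) = 2289.03·e^(0.164×3.4) = 2289.03·e^0.5576 = 3997.74.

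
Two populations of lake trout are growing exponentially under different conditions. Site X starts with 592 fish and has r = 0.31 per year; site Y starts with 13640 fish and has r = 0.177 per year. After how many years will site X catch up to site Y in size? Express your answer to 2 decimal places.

23.59 years

Set 592·e^(0.31t) = 13640·e^(0.177t).
e^((0.31 − 0.177)t) = 13640/592 → e^(0.133·t) = 23.041.
0.133·t = ln(23.041) = 3.1373, so t = 3.1373/0.133 = 23.588.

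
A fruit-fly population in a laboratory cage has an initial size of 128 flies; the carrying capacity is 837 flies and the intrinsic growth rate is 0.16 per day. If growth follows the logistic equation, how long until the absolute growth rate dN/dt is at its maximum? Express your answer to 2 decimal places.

Logistic growth is fastest at N = K/2 = 418.5.
A = (K − N₀)/N₀ = 5.5391. Set K/(1 + A·e^(−rt)) = K/2 → A·e^(−rt) = 1.
e^(−0.16t) = 1/5.5391 = 0.180536, so t = ln(5.5391)/0.16 = 1.7118/0.16 = 10.699.

10.70 days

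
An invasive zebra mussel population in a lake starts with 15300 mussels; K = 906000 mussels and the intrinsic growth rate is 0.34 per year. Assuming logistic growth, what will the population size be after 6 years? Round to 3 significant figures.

106000 mussels

A = (K − N₀)/N₀ = (906000 − 15300)/15300 = 58.216.
N(t) = K/(1 + A·e^(−rt)) = 906000/(1 + 58.216×e^(−0.34×6)).
e^(−2.04) = 0.13003; denominator = 1 + 58.216×0.13003 = 8.5697.
N = 906000/8.5697 = 105721.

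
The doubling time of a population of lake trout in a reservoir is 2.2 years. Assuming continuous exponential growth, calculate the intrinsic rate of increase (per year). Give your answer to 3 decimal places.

0.315 per year

r = ln(2)/t_d = 0.6931/2.2 = 0.31507.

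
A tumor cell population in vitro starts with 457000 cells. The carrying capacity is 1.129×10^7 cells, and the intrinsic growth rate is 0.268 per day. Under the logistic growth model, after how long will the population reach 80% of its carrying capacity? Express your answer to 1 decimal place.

17.0 days

A = (K − N₀)/N₀ = (1.129×10^7 − 457000)/457000 = 23.705.
Solve 1.129×10^7/(1 + 23.705·e^(−0.268t)) = 9.032×10^6: 1 + 23.705·e^(−0.268t) = 1.25, so e^(−0.268t) = 0.0105465.
−0.268·t = ln(0.0105465) = -4.552, so t = 4.552/0.268 = 16.985.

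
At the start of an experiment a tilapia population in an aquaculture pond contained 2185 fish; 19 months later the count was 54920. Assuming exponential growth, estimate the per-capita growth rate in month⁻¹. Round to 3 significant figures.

0.170 per month

From N(t) = N₀·e^(rt): e^(r·19) = 54920/2185 = 25.135.
r·19 = ln(25.135) = 3.2243, so r = 3.2243/19 = 0.1697.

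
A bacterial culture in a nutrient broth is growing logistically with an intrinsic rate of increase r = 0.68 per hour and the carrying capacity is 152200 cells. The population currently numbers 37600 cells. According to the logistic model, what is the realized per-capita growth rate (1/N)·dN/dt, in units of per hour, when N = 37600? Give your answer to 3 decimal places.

0.512 per hour

(1/N)·dN/dt = r(1 − N/K) = 0.68 × (1 − 37600/152200).
= 0.68 × 0.75296 = 0.51201.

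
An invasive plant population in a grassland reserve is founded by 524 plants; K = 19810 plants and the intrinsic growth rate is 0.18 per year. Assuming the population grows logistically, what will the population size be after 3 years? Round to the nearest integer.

A = (K − N₀)/N₀ = (19810 − 524)/524 = 36.805.
N(t) = K/(1 + A·e^(−rt)) = 19810/(1 + 36.805×e^(−0.18×3)).
e^(−0.54) = 0.58275; denominator = 1 + 36.805×0.58275 = 22.448.
N = 19810/22.448 = 882.474.

882 plants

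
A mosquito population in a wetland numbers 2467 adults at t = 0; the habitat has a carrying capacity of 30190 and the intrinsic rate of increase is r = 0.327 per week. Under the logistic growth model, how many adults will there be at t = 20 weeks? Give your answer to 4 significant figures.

29710 adults

A = (K − N₀)/N₀ = (30190 − 2467)/2467 = 11.238.
N(t) = K/(1 + A·e^(−rt)) = 30190/(1 + 11.238×e^(−0.327×20)).
e^(−6.54) = 0.0014445; denominator = 1 + 11.238×0.0014445 = 1.0162.
N = 30190/1.0162 = 29707.8.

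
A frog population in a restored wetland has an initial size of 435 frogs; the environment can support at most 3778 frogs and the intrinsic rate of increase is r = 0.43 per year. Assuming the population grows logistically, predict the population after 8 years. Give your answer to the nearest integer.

3031 frogs

A = (K − N₀)/N₀ = (3778 − 435)/435 = 7.6851.
N(t) = K/(1 + A·e^(−rt)) = 3778/(1 + 7.6851×e^(−0.43×8)).
e^(−3.44) = 0.032065; denominator = 1 + 7.6851×0.032065 = 1.2464.
N = 3778/1.2464 = 3031.08.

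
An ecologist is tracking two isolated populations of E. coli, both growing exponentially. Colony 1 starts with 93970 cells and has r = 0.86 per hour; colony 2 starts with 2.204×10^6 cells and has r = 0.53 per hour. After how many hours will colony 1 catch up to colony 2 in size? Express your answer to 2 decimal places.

Set 93970·e^(0.86t) = 2.204×10^6·e^(0.53t).
e^((0.86 − 0.53)t) = 2.204×10^6/93970 → e^(0.33·t) = 23.454.
0.33·t = ln(23.454) = 3.1551, so t = 3.1551/0.33 = 9.5608.

9.56 hours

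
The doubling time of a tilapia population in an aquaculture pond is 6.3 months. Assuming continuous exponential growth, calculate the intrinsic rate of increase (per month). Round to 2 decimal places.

r = ln(2)/t_d = 0.6931/6.3 = 0.11002.

0.11 per month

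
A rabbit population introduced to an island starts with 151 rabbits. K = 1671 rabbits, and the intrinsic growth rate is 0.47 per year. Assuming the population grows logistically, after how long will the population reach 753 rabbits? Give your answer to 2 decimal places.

A = (K − N₀)/N₀ = (1671 − 151)/151 = 10.066.
Solve 1671/(1 + 10.066·e^(−0.47t)) = 753: 1 + 10.066·e^(−0.47t) = 2.2191, so e^(−0.47t) = 0.12111.
−0.47·t = ln(0.12111) = -2.1111, so t = 2.1111/0.47 = 4.4916.

4.49 years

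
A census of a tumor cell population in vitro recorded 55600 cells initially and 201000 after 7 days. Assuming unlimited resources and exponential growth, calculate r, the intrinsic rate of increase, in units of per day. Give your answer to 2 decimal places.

0.18 per day

From N(t) = N₀·e^(rt): e^(r·7) = 201000/55600 = 3.6151.
r·7 = ln(3.6151) = 1.2851, so r = 1.2851/7 = 0.18359.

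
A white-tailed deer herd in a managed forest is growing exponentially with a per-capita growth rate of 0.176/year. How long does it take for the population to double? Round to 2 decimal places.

3.94 years

Doubling time t_d = ln(2)/r = 0.6931/0.176 = 3.9383.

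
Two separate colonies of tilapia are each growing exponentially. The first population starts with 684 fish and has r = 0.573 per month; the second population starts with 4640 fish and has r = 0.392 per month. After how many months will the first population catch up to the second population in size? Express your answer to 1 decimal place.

Set 684·e^(0.573t) = 4640·e^(0.392t).
e^((0.573 − 0.392)t) = 4640/684 → e^(0.181·t) = 6.7836.
0.181·t = ln(6.7836) = 1.9145, so t = 1.9145/0.181 = 10.577.

10.6 months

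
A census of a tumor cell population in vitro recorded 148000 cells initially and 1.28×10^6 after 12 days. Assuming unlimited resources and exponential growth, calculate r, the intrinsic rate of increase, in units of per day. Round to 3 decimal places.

0.180 per day

From N(t) = N₀·e^(rt): e^(r·12) = 1.28×10^6/148000 = 8.6486.
r·12 = ln(8.6486) = 2.1574, so r = 2.1574/12 = 0.17978.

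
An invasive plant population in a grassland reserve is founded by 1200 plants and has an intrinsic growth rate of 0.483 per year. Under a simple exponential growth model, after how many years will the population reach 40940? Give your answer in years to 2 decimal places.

Set N₀·e^(rt) = 40940: e^(0.483·t) = 40940/1200 = 34.117.
0.483·t = ln(34.117) = 3.5298, so t = 3.5298/0.483 = 7.308.

7.31 years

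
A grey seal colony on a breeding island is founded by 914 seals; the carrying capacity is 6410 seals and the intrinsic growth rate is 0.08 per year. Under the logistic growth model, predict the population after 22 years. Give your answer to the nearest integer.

3151 seals

A = (K − N₀)/N₀ = (6410 − 914)/914 = 6.0131.
N(t) = K/(1 + A·e^(−rt)) = 6410/(1 + 6.0131×e^(−0.08×22)).
e^(−1.76) = 0.17204; denominator = 1 + 6.0131×0.17204 = 2.0345.
N = 6410/2.0345 = 3150.61.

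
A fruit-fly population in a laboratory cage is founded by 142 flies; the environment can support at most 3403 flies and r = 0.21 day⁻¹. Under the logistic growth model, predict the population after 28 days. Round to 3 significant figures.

A = (K − N₀)/N₀ = (3403 − 142)/142 = 22.965.
N(t) = K/(1 + A·e^(−rt)) = 3403/(1 + 22.965×e^(−0.21×28)).
e^(−5.88) = 0.0027948; denominator = 1 + 22.965×0.0027948 = 1.0642.
N = 3403/1.0642 = 3197.76.

3200 flies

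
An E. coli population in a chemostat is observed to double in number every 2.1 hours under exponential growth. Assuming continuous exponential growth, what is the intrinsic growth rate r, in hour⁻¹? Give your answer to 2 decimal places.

r = ln(2)/t_d = 0.6931/2.1 = 0.33007.

0.33 per hour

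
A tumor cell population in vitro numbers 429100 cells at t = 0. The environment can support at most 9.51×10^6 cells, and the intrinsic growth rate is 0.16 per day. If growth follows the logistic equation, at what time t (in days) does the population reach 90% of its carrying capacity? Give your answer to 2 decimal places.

32.81 days

A = (K − N₀)/N₀ = (9.51×10^6 − 429100)/429100 = 21.163.
Solve 9.51×10^6/(1 + 21.163·e^(−0.16t)) = 8.559×10^6: 1 + 21.163·e^(−0.16t) = 1.1111, so e^(−0.16t) = 0.00525034.
−0.16·t = ln(0.00525034) = -5.2495, so t = 5.2495/0.16 = 32.809.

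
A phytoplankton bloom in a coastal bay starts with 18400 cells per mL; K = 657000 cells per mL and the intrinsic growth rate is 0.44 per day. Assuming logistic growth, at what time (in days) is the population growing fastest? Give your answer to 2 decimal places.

8.06 days

Logistic growth is fastest at N = K/2 = 328500.
A = (K − N₀)/N₀ = 34.707. Set K/(1 + A·e^(−rt)) = K/2 → A·e^(−rt) = 1.
e^(−0.44t) = 1/34.707 = 0.028813, so t = ln(34.707)/0.44 = 3.5469/0.44 = 8.0612.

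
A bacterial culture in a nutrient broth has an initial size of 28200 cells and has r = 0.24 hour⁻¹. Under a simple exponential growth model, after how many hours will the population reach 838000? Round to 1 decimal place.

14.1 hours

Set N₀·e^(rt) = 838000: e^(0.24·t) = 838000/28200 = 29.716.
0.24·t = ln(29.716) = 3.3917, so t = 3.3917/0.24 = 14.132.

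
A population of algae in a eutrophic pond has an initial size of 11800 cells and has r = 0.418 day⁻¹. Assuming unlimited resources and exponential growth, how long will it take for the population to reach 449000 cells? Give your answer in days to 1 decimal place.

8.7 days

Set N₀·e^(rt) = 449000: e^(0.418·t) = 449000/11800 = 38.051.
0.418·t = ln(38.051) = 3.6389, so t = 3.6389/0.418 = 8.7056.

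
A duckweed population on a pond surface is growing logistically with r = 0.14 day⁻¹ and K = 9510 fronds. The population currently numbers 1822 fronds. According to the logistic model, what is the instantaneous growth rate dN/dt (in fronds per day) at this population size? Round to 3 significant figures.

dN/dt = rN(1 − N/K) = 0.14 × 1822 × (1 − 1822/9510).
1 − 1822/9510 = 0.80841; dN/dt = 0.14 × 1822 × 0.80841 = 206.21.

206 fronds per day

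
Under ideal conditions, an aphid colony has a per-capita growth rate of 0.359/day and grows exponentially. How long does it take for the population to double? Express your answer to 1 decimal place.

Doubling time t_d = ln(2)/r = 0.6931/0.359 = 1.9308.

1.9 days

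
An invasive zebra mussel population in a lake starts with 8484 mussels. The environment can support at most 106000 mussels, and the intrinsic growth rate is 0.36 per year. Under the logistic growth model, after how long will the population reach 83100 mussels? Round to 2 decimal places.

10.36 years

A = (K − N₀)/N₀ = (106000 − 8484)/8484 = 11.494.
Solve 106000/(1 + 11.494·e^(−0.36t)) = 83100: 1 + 11.494·e^(−0.36t) = 1.2756, so e^(−0.36t) = 0.023975.
−0.36·t = ln(0.023975) = -3.7307, so t = 3.7307/0.36 = 10.363.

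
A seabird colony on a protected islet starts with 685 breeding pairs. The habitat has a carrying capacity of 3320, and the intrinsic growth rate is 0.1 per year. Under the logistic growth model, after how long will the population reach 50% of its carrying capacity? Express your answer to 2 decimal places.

13.47 years

A = (K − N₀)/N₀ = (3320 − 685)/685 = 3.8467.
Solve 3320/(1 + 3.8467·e^(−0.1t)) = 1660: 1 + 3.8467·e^(−0.1t) = 2, so e^(−0.1t) = 0.259962.
−0.1·t = ln(0.259962) = -1.3472, so t = 1.3472/0.1 = 13.472.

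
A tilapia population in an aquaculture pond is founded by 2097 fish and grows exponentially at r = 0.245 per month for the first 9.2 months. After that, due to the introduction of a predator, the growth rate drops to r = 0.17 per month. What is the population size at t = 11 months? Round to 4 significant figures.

27130 fish

Phase 1: N(9.2) = 2097·e^(0.245×9.2) = 2097·e^2.254 = 19975.5.
Phase 2 runs for 11 − 9.2 = 1.8 months at r = 0.17.
N(11) = 19975.5·e^(0.17×1.8) = 19975.5·e^0.306 = 27126.4.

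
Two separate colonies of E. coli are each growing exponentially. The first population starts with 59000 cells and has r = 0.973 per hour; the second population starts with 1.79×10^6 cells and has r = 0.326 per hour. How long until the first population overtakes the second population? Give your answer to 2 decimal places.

Set 59000·e^(0.973t) = 1.79×10^6·e^(0.326t).
e^((0.973 − 0.326)t) = 1.79×10^6/59000 → e^(0.647·t) = 30.339.
0.647·t = ln(30.339) = 3.4124, so t = 3.4124/0.647 = 5.2742.

5.27 hours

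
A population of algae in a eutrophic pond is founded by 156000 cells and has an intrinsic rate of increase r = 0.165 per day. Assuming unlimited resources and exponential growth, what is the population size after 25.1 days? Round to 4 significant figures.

N(t) = N₀·e^(rt) = 156000 × e^(0.165×25.1) = 156000 × e^4.142.
e^4.142 ≈ 62.897, so N ≈ 156000 × 62.897 = 9.811947×10^6.

9812000 cells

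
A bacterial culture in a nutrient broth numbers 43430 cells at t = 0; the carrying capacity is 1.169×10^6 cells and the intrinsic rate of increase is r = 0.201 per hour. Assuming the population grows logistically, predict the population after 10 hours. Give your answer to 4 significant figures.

A = (K − N₀)/N₀ = (1.169×10^6 − 43430)/43430 = 25.917.
N(t) = K/(1 + A·e^(−rt)) = 1.169×10^6/(1 + 25.917×e^(−0.201×10)).
e^(−2.01) = 0.13399; denominator = 1 + 25.917×0.13399 = 4.4726.
N = 1.169×10^6/4.4726 = 261371.

261400 cells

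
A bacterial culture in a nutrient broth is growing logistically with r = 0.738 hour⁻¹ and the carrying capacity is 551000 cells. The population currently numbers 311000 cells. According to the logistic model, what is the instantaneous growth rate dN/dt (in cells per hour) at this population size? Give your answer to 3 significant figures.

dN/dt = rN(1 − N/K) = 0.738 × 311000 × (1 − 311000/551000).
1 − 311000/551000 = 0.43557; dN/dt = 0.738 × 311000 × 0.43557 = 99972.

100000 cells per hour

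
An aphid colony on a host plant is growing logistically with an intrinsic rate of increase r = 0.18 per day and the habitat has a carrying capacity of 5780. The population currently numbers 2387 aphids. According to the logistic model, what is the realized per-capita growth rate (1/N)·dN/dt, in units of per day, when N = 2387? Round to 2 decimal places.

(1/N)·dN/dt = r(1 − N/K) = 0.18 × (1 − 2387/5780).
= 0.18 × 0.58702 = 0.10566.

0.11 per day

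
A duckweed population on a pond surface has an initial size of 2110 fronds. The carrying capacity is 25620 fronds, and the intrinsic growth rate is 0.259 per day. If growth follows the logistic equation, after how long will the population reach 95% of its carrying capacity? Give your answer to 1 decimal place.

20.7 days

A = (K − N₀)/N₀ = (25620 − 2110)/2110 = 11.142.
Solve 25620/(1 + 11.142·e^(−0.259t)) = 24339: 1 + 11.142·e^(−0.259t) = 1.0526, so e^(−0.259t) = 0.00472363.
−0.259·t = ln(0.00472363) = -5.3552, so t = 5.3552/0.259 = 20.676.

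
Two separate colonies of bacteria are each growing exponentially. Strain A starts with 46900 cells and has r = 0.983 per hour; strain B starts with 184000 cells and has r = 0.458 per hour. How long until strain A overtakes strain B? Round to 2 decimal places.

2.60 hours

Set 46900·e^(0.983t) = 184000·e^(0.458t).
e^((0.983 − 0.458)t) = 184000/46900 → e^(0.525·t) = 3.9232.
0.525·t = ln(3.9232) = 1.3669, so t = 1.3669/0.525 = 2.6037.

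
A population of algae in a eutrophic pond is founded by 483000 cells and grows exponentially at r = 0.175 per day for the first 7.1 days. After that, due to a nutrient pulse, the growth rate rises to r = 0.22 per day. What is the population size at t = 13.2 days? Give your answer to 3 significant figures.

Phase 1: N(7.1) = 483000·e^(0.175×7.1) = 483000·e^1.242 = 1.673239×10^6.
Phase 2 runs for 13.2 − 7.1 = 6.1 days at r = 0.22.
N(13.2) = 1.673239×10^6·e^(0.22×6.1) = 1.673239×10^6·e^1.342 = 6.402966×10^6.

6400000 cells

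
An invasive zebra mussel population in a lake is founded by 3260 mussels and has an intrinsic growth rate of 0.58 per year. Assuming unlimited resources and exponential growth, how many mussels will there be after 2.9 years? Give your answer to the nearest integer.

N(t) = N₀·e^(rt) = 3260 × e^(0.58×2.9) = 3260 × e^1.682.
e^1.682 ≈ 5.3763, so N ≈ 3260 × 5.3763 = 17526.7.

17527 mussels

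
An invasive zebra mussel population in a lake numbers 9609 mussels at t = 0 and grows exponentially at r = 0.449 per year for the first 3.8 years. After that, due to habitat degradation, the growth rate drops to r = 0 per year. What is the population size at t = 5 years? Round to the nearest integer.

52926 mussels

Phase 1: N(3.8) = 9609·e^(0.449×3.8) = 9609·e^1.706 = 52926.3.
Phase 2 runs for 5 − 3.8 = 1.2 years at r = 0.
N(5) = 52926.3·e^(0×1.2) = 52926.3·e^-0 = 52926.3.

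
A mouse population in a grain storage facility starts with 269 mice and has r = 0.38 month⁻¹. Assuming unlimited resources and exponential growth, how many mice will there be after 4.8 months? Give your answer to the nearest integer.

1667 mice

N(t) = N₀·e^(rt) = 269 × e^(0.38×4.8) = 269 × e^1.824.
e^1.824 ≈ 6.1966, so N ≈ 269 × 6.1966 = 1666.88.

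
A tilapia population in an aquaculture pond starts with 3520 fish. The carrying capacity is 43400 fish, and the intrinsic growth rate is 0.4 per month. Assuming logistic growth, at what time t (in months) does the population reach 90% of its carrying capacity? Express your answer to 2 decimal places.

11.56 months

A = (K − N₀)/N₀ = (43400 − 3520)/3520 = 11.33.
Solve 43400/(1 + 11.33·e^(−0.4t)) = 39060: 1 + 11.33·e^(−0.4t) = 1.1111, so e^(−0.4t) = 0.0098072.
−0.4·t = ln(0.0098072) = -4.6246, so t = 4.6246/0.4 = 11.562.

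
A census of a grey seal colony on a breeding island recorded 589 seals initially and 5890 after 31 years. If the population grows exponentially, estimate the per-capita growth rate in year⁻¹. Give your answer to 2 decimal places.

From N(t) = N₀·e^(rt): e^(r·31) = 5890/589 = 10.
r·31 = ln(10) = 2.3026, so r = 2.3026/31 = 0.074277.

0.07 per year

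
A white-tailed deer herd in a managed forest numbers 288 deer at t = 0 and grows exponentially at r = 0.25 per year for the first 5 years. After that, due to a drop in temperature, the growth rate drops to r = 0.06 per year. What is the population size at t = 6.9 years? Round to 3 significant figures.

Phase 1: N(5) = 288·e^(0.25×5) = 288·e^1.25 = 1005.22.
Phase 2 runs for 6.9 − 5 = 1.9 years at r = 0.06.
N(6.9) = 1005.22·e^(0.06×1.9) = 1005.22·e^0.114 = 1126.6.

1130 deer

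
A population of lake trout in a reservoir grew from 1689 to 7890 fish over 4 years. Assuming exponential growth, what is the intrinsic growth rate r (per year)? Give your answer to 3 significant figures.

From N(t) = N₀·e^(rt): e^(r·4) = 7890/1689 = 4.6714.
r·4 = ln(4.6714) = 1.5415, so r = 1.5415/4 = 0.38536.

0.385 per year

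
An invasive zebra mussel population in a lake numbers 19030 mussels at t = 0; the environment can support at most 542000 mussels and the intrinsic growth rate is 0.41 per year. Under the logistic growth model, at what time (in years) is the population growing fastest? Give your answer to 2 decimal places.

8.08 years

Logistic growth is fastest at N = K/2 = 271000.
A = (K − N₀)/N₀ = 27.481. Set K/(1 + A·e^(−rt)) = K/2 → A·e^(−rt) = 1.
e^(−0.41t) = 1/27.481 = 0.0363883, so t = ln(27.481)/0.41 = 3.3135/0.41 = 8.0817.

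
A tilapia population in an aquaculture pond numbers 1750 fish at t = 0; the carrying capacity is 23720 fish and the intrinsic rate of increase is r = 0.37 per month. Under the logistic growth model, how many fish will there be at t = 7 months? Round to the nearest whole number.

12215 fish

A = (K − N₀)/N₀ = (23720 − 1750)/1750 = 12.554.
N(t) = K/(1 + A·e^(−rt)) = 23720/(1 + 12.554×e^(−0.37×7)).
e^(−2.59) = 0.07502; denominator = 1 + 12.554×0.07502 = 1.9418.
N = 23720/1.9418 = 12215.3.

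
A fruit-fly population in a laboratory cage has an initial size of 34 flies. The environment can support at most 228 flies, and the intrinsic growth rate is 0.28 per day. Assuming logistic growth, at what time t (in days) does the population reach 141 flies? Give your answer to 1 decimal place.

A = (K − N₀)/N₀ = (228 − 34)/34 = 5.7059.
Solve 228/(1 + 5.7059·e^(−0.28t)) = 141: 1 + 5.7059·e^(−0.28t) = 1.617, so e^(−0.28t) = 0.108138.
−0.28·t = ln(0.108138) = -2.2243, so t = 2.2243/0.28 = 7.9441.

7.9 days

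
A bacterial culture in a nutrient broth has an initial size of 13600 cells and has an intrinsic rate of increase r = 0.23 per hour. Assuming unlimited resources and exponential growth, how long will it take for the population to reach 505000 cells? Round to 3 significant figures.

15.7 hours

Set N₀·e^(rt) = 505000: e^(0.23·t) = 505000/13600 = 37.132.
0.23·t = ln(37.132) = 3.6145, so t = 3.6145/0.23 = 15.715.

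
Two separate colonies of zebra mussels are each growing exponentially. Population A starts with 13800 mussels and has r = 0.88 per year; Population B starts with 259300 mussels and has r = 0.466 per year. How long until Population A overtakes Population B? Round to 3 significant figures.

7.09 years

Set 13800·e^(0.88t) = 259300·e^(0.466t).
e^((0.88 − 0.466)t) = 259300/13800 → e^(0.414·t) = 18.79.
0.414·t = ln(18.79) = 2.9333, so t = 2.9333/0.414 = 7.0853.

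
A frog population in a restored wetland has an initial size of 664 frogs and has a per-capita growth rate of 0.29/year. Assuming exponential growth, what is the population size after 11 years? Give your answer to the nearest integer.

N(t) = N₀·e^(rt) = 664 × e^(0.29×11) = 664 × e^3.19.
e^3.19 ≈ 24.288, so N ≈ 664 × 24.288 = 16127.5.

16128 frogs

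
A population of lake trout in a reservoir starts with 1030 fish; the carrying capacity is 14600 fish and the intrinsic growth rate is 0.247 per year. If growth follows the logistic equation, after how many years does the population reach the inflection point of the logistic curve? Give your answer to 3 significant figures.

10.4 years

Logistic growth is fastest at N = K/2 = 7300.
A = (K − N₀)/N₀ = 13.175. Set K/(1 + A·e^(−rt)) = K/2 → A·e^(−rt) = 1.
e^(−0.247t) = 1/13.175 = 0.0759027, so t = ln(13.175)/0.247 = 2.5783/0.247 = 10.438.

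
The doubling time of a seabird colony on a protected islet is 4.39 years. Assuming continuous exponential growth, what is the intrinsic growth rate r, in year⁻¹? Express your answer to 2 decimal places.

r = ln(2)/t_d = 0.6931/4.39 = 0.15789.

0.16 per year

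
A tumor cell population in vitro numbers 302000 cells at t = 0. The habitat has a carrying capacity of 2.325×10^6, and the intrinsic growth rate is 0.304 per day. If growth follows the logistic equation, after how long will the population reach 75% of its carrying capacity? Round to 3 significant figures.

A = (K − N₀)/N₀ = (2.325×10^6 − 302000)/302000 = 6.6987.
Solve 2.325×10^6/(1 + 6.6987·e^(−0.304t)) = 1.74375×10^6: 1 + 6.6987·e^(−0.304t) = 1.3333, so e^(−0.304t) = 0.0497611.
−0.304·t = ln(0.0497611) = -3.0005, so t = 3.0005/0.304 = 9.8701.

9.87 days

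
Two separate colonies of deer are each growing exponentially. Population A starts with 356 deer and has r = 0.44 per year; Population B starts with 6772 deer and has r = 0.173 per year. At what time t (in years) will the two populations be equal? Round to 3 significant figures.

11.0 years

Set 356·e^(0.44t) = 6772·e^(0.173t).
e^((0.44 − 0.173)t) = 6772/356 → e^(0.267·t) = 19.022.
0.267·t = ln(19.022) = 2.9456, so t = 2.9456/0.267 = 11.032.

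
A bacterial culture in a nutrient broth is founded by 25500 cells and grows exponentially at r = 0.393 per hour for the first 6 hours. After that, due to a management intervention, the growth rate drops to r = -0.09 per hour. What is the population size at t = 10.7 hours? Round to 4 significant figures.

Phase 1: N(6) = 25500·e^(0.393×6) = 25500·e^2.358 = 269530.
Phase 2 runs for 10.7 − 6 = 4.7 hours at r = -0.09.
N(10.7) = 269530·e^(-0.09×4.7) = 269530·e^-0.423 = 176563.

176600 cells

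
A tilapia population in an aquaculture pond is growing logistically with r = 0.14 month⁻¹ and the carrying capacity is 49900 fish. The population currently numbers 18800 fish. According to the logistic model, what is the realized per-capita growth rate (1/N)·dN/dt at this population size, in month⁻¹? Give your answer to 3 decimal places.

0.087 per month

(1/N)·dN/dt = r(1 − N/K) = 0.14 × (1 − 18800/49900).
= 0.14 × 0.62325 = 0.087255.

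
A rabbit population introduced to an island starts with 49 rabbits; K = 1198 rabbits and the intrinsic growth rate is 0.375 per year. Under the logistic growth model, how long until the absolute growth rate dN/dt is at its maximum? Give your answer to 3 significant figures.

8.41 years

Logistic growth is fastest at N = K/2 = 599.
A = (K − N₀)/N₀ = 23.449. Set K/(1 + A·e^(−rt)) = K/2 → A·e^(−rt) = 1.
e^(−0.375t) = 1/23.449 = 0.0426458, so t = ln(23.449)/0.375 = 3.1548/0.375 = 8.4129.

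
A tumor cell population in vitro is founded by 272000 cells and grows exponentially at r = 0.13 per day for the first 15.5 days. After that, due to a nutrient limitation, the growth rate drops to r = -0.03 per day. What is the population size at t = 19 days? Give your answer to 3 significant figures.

Phase 1: N(15.5) = 272000·e^(0.13×15.5) = 272000·e^2.015 = 2.040198×10^6.
Phase 2 runs for 19 − 15.5 = 3.5 days at r = -0.03.
N(19) = 2.040198×10^6·e^(-0.03×3.5) = 2.040198×10^6·e^-0.105 = 1.83684×10^6.

1840000 cells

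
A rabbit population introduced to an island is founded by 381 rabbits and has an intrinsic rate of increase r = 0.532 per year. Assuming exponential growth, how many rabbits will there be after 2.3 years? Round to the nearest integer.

1295 rabbits

N(t) = N₀·e^(rt) = 381 × e^(0.532×2.3) = 381 × e^1.224.
e^1.224 ≈ 3.3994, so N ≈ 381 × 3.3994 = 1295.17.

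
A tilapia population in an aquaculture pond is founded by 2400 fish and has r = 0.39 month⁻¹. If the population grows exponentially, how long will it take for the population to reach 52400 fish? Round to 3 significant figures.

Set N₀·e^(rt) = 52400: e^(0.39·t) = 52400/2400 = 21.833.
0.39·t = ln(21.833) = 3.0834, so t = 3.0834/0.39 = 7.9063.

7.91 months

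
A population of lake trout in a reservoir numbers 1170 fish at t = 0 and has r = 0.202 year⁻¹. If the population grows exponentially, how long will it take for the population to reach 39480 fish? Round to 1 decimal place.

Set N₀·e^(rt) = 39480: e^(0.202·t) = 39480/1170 = 33.744.
0.202·t = ln(33.744) = 3.5188, so t = 3.5188/0.202 = 17.42.

17.4 years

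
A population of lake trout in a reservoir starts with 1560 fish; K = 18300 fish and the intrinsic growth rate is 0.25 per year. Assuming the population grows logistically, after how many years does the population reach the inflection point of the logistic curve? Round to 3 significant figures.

9.49 years

Logistic growth is fastest at N = K/2 = 9150.
A = (K − N₀)/N₀ = 10.731. Set K/(1 + A·e^(−rt)) = K/2 → A·e^(−rt) = 1.
e^(−0.25t) = 1/10.731 = 0.09319, so t = ln(10.731)/0.25 = 2.3731/0.25 = 9.4925.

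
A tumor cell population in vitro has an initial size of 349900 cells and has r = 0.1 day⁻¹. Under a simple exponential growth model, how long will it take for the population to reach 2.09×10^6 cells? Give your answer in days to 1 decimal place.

Set N₀·e^(rt) = 2.09×10^6: e^(0.1·t) = 2.09×10^6/349900 = 5.9731.
0.1·t = ln(5.9731) = 1.7873, so t = 1.7873/0.1 = 17.873.

17.9 days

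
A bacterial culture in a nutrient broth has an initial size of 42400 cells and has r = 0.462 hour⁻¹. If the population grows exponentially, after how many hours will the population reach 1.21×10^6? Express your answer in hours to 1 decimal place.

7.3 hours

Set N₀·e^(rt) = 1.21×10^6: e^(0.462·t) = 1.21×10^6/42400 = 28.538.
0.462·t = ln(28.538) = 3.3512, so t = 3.3512/0.462 = 7.2537.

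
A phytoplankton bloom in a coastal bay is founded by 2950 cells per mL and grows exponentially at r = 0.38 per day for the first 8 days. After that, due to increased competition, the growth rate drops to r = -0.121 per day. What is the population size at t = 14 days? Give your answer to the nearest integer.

29839 cells per mL

Phase 1: N(8) = 2950·e^(0.38×8) = 2950·e^3.04 = 61670.5.
Phase 2 runs for 14 − 8 = 6 days at r = -0.121.
N(14) = 61670.5·e^(-0.121×6) = 61670.5·e^-0.726 = 29838.7.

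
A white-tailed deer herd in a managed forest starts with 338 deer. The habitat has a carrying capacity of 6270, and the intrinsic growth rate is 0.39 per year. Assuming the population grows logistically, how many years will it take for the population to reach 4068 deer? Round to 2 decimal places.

A = (K − N₀)/N₀ = (6270 − 338)/338 = 17.55.
Solve 6270/(1 + 17.55·e^(−0.39t)) = 4068: 1 + 17.55·e^(−0.39t) = 1.5413, so e^(−0.39t) = 0.0308427.
−0.39·t = ln(0.0308427) = -3.4789, so t = 3.4789/0.39 = 8.9201.

8.92 years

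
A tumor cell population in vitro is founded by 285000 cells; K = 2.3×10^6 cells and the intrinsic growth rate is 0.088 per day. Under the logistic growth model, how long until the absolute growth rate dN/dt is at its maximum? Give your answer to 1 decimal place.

Logistic growth is fastest at N = K/2 = 1.15×10^6.
A = (K − N₀)/N₀ = 7.0702. Set K/(1 + A·e^(−rt)) = K/2 → A·e^(−rt) = 1.
e^(−0.088t) = 1/7.0702 = 0.141439, so t = ln(7.0702)/0.088 = 1.9559/0.088 = 22.226.

22.2 days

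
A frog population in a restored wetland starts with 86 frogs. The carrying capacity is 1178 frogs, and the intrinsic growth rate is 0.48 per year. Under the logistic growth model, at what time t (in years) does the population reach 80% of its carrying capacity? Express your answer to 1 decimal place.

A = (K − N₀)/N₀ = (1178 − 86)/86 = 12.698.
Solve 1178/(1 + 12.698·e^(−0.48t)) = 942.4: 1 + 12.698·e^(−0.48t) = 1.25, so e^(−0.48t) = 0.0196886.
−0.48·t = ln(0.0196886) = -3.9277, so t = 3.9277/0.48 = 8.1827.

8.2 years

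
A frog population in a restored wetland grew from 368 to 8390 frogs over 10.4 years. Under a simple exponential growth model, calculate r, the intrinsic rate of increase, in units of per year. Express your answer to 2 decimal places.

From N(t) = N₀·e^(rt): e^(r·10.4) = 8390/368 = 22.799.
r·10.4 = ln(22.799) = 3.1267, so r = 3.1267/10.4 = 0.30065.

0.30 per year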